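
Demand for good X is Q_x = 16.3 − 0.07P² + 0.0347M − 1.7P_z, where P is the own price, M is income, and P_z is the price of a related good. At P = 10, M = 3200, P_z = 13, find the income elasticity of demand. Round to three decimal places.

Substituting, Q_x = 16.3 − 0.07(10)² + 0.0347(3200) − 1.7(13) = 16.3 − 7 + 111.04 − 22.1 = 98.24.
∂Q_x/∂M = +0.0347, so E_I = 0.0347·(3200/98.24) ≈ 1.130.
E_I > 1: normal good (luxury).

1.130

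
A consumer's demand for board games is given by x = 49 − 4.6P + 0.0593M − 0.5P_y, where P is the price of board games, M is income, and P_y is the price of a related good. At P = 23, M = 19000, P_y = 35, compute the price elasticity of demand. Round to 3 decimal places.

First evaluate x: 49 − 4.6(23) + 0.0593(19000) − 0.5(35) = 49 − 105.8 + 1126.7 − 17.5 = 1052.4.
∂x/∂P = −4.6, so E_p = (−4.6)·(23/1052.4) ≈ -0.101.
|E_p| < 1: demand is inelastic.

-0.101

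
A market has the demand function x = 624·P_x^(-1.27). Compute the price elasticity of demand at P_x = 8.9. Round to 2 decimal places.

For a Cobb–Douglas (constant-elasticity) form x = A·P_x^α·…, the elasticity with respect to P_x equals the exponent α at every point.
Here the exponent on P_x is -1.27, so the price elasticity of demand is -1.27.

-1.27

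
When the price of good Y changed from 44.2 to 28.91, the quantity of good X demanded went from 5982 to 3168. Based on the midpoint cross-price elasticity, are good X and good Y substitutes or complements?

substitutes

%ΔQ_x = (3168 − 5982)/[(5982+3168)/2] = -2814/4575 ≈ -0.6151.
%ΔP_y = (28.91 − 44.2)/[(44.2+28.91)/2] ≈ -0.4183.
E_xy = -0.6151/-0.4183 ≈ 1.471.
E_xy > 0, so the goods are substitutes.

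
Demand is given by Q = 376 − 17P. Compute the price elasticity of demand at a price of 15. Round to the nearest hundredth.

-2.11

At P = 15, Q = 121.
dQ/dP = −17.
Point elasticity E = (dQ/dP)·(P/Q) = -17 × 15/121 ≈ -2.11.
|E| > 1, so demand is elastic at this price.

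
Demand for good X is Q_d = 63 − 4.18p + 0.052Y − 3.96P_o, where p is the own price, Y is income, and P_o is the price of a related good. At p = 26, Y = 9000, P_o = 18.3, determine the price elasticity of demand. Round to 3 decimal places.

-0.311

At the given point, Q_d = 63 − 4.18(26) + 0.052(9000) − 3.96(18.3) = 63 − 108.68 + 468 − 72.468 = 349.852.
∂Q_d/∂p = −4.18, so E_p = (−4.18)·(26/349.852) ≈ -0.311.
|E_p| < 1: demand is inelastic.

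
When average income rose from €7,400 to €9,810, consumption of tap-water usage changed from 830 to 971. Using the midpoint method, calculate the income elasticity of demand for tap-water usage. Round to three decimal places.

0.559

%ΔQ = (971 − 830)/[(830+971)/2] = 141/900.5 ≈ 0.1566.
%ΔI = (9,810 − 7,400)/[(7,400+9,810)/2] = 2410/8605 ≈ 0.2801.
E_I = %ΔQ/%ΔI ≈ 0.559.
E_I ∈ (0,1): normal good (necessity).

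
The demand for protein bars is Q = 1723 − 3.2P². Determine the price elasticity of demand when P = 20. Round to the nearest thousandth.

-5.779

At P = 20, Q = 443.
dQ/dP = −2·3.2·P = −128.
Point elasticity E = (dQ/dP)·(P/Q) = -128 × 20/443 ≈ -5.779.
|E| > 1, so demand is elastic at this price.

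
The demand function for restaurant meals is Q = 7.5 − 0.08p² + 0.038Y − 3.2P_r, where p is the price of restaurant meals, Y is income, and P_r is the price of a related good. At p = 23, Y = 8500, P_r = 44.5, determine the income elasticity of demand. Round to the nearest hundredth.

2.22

Substituting, Q = 7.5 − 0.08(23)² + 0.038(8500) − 3.2(44.5) = 7.5 − 42.32 + 323 − 142.4 = 145.78.
∂Q/∂Y = +0.038, so E_I = 0.038·(8500/145.78) ≈ 2.22.
E_I > 1: normal good (luxury).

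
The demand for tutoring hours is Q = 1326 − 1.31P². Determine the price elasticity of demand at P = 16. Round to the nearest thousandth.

-0.677

At P = 16, Q = 990.64.
dQ/dP = −2·1.31·P = −41.92.
Point elasticity E = (dQ/dP)·(P/Q) = -41.92 × 16/990.64 ≈ -0.677.
|E| < 1, so demand is inelastic at this price.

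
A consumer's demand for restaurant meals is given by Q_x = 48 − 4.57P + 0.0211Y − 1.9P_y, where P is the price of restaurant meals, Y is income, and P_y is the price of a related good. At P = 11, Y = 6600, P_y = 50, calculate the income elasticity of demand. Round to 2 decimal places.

First evaluate Q_x: 48 − 4.57(11) + 0.0211(6600) − 1.9(50) = 48 − 50.27 + 139.26 − 95 = 41.99.
∂Q_x/∂Y = +0.0211, so E_I = 0.0211·(6600/41.99) ≈ 3.32.
E_I > 1: normal good (luxury).

3.32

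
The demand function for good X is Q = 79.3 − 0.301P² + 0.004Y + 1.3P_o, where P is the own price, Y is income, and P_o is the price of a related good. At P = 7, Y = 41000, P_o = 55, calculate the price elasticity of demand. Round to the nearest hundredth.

Substituting, Q = 79.3 − 0.301(7)² + 0.004(41000) + 1.3(55) = 79.3 − 14.749 + 164 + 71.5 = 300.051.
∂Q/∂P = −2·0.301·P = -4.214, so E_p = -4.214·(7/300.051) ≈ -0.10.
|E_p| < 1: demand is inelastic.

-0.10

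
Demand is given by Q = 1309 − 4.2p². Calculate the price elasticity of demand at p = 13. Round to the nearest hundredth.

At p = 13, Q = 599.2.
dQ/dp = −2·4.2·p = −109.2.
Point elasticity E = (dQ/dp)·(p/Q) = -109.2 × 13/599.2 ≈ -2.37.
|E| > 1, so demand is elastic at this price.

-2.37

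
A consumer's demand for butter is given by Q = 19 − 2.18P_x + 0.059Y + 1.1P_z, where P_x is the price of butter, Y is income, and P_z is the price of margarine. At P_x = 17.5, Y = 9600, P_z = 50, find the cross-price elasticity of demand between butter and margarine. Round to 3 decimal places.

0.091

Q = 19 − 2.18(17.5) + 0.059(9600) + 1.1(50) = 19 − 38.15 + 566.4 + 55 = 602.25.
∂Q/∂P_z = +1.1, so E_xy = 1.1·(50/602.25) ≈ 0.091.
E_xy > 0: the goods are substitutes.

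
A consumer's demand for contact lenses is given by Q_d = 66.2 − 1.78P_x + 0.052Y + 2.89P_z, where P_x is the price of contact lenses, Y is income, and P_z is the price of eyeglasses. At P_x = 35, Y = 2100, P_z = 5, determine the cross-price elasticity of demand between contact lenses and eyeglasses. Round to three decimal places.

0.113

Substituting, Q_d = 66.2 − 1.78(35) + 0.052(2100) + 2.89(5) = 66.2 − 62.3 + 109.2 + 14.45 = 127.55.
∂Q_d/∂P_z = +2.89, so E_xy = 2.89·(5/127.55) ≈ 0.113.
E_xy > 0: the goods are substitutes.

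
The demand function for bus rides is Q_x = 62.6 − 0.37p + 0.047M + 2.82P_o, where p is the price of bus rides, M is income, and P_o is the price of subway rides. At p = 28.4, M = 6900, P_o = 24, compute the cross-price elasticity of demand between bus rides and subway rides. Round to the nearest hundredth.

Evaluating quantity at (p, M, P_o) gives Q_x = 62.6 − 0.37(28.4) + 0.047(6900) + 2.82(24) = 62.6 − 10.508 + 324.3 + 67.68 = 444.072.
∂Q_x/∂P_o = +2.82, so E_xy = 2.82·(24/444.072) ≈ 0.15.
E_xy > 0: the goods are substitutes.

0.15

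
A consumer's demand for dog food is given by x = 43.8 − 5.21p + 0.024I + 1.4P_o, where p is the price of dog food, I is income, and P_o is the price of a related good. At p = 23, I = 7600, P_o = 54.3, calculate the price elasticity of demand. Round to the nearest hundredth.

-0.66

x = 43.8 − 5.21(23) + 0.024(7600) + 1.4(54.3) = 43.8 − 119.83 + 182.4 + 76.02 = 182.39.
∂x/∂p = −5.21, so E_p = (−5.21)·(23/182.39) ≈ -0.66.
|E_p| < 1: demand is inelastic.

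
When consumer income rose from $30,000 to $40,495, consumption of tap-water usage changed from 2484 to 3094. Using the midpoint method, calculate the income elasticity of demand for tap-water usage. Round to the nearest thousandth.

%ΔQ = (3094 − 2484)/[(2484+3094)/2] = 610/2789 ≈ 0.2187.
%ΔY = (40,495 − 30,000)/[(30,000+40,495)/2] = 10495/35247.5 ≈ 0.2978.
E_I = %ΔQ/%ΔY ≈ 0.735.
E_I ∈ (0,1): normal good (necessity).

0.735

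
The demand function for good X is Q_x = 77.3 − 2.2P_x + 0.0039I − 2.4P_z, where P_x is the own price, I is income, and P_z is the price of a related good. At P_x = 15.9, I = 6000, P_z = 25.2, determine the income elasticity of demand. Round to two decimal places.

Evaluating quantity at (P_x, I, P_z) gives Q_x = 77.3 − 2.2(15.9) + 0.0039(6000) − 2.4(25.2) = 77.3 − 34.98 + 23.4 − 60.48 = 5.24.
∂Q_x/∂I = +0.0039, so E_I = 0.0039·(6000/5.24) ≈ 4.47.
E_I > 1: normal good (luxury).

4.47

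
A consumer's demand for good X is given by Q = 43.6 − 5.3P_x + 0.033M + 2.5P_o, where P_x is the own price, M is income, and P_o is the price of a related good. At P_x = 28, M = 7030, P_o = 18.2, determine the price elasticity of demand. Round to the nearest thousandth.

Substituting, Q = 43.6 − 5.3(28) + 0.033(7030) + 2.5(18.2) = 43.6 − 148.4 + 231.99 + 45.5 = 172.69.
∂Q/∂P_x = −5.3, so E_p = (−5.3)·(28/172.69) ≈ -0.859.
|E_p| < 1: demand is inelastic.

-0.859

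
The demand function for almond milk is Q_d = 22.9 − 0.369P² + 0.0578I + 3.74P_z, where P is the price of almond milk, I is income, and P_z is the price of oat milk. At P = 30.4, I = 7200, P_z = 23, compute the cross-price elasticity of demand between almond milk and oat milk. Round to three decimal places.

Q_d = 22.9 − 0.369(30.4)² + 0.0578(7200) + 3.74(23) = 22.9 − 341.015 + 416.16 + 86.02 = 184.065.
∂Q_d/∂P_z = +3.74, so E_xy = 3.74·(23/184.065) ≈ 0.467.
E_xy > 0: the goods are substitutes.

0.467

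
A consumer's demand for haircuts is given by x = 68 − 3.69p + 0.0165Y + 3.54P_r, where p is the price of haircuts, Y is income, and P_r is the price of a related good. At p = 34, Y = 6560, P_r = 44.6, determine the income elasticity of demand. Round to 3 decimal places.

0.519

Substituting, x = 68 − 3.69(34) + 0.0165(6560) + 3.54(44.6) = 68 − 125.46 + 108.24 + 157.884 = 208.664.
∂x/∂Y = +0.0165, so E_I = 0.0165·(6560/208.664) ≈ 0.519.
E_I ∈ (0,1): normal good (necessity).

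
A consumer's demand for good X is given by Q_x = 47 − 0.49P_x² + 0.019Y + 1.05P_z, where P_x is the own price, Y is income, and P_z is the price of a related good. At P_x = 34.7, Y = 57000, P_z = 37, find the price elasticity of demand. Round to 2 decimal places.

Evaluating quantity at (P_x, Y, P_z) gives Q_x = 47 − 0.49(34.7)² + 0.019(57000) + 1.05(37) = 47 − 590.0041 + 1083 + 38.85 = 578.8459.
∂Q_x/∂P_x = −2·0.49·P_x = -34.006, so E_p = -34.006·(34.7/578.8459) ≈ -2.04.
|E_p| > 1: demand is elastic.

-2.04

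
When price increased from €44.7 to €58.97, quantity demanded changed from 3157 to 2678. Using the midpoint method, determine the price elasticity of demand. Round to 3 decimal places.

%ΔQ = (2678 − 3157)/[(3157 + 2678)/2] = -479/2917.5 ≈ -0.1642.
%Δp = (58.97 − 44.7)/[(44.7 + 58.97)/2] = 14.27/51.835 ≈ 0.2753.
Arc elasticity E = %ΔQ/%Δp ≈ -0.1642/0.2753 ≈ -0.596.
|E| < 1: demand is inelastic over this range.

-0.596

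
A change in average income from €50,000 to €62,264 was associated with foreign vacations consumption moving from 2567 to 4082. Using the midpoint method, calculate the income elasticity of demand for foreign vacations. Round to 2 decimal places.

2.09

%ΔQ = (4082 − 2567)/[(2567+4082)/2] = 1515/3324.5 ≈ 0.4557.
%ΔI = (62,264 − 50,000)/[(50,000+62,264)/2] = 12264/56132 ≈ 0.2185.
E_I = %ΔQ/%ΔI ≈ 2.09.
E_I > 1: normal good (luxury).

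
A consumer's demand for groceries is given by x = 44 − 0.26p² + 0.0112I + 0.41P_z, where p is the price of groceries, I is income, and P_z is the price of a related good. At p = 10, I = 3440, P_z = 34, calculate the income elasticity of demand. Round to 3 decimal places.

First evaluate x: 44 − 0.26(10)² + 0.0112(3440) + 0.41(34) = 44 − 26 + 38.528 + 13.94 = 70.468.
∂x/∂I = +0.0112, so E_I = 0.0112·(3440/70.468) ≈ 0.547.
E_I ∈ (0,1): normal good (necessity).

0.547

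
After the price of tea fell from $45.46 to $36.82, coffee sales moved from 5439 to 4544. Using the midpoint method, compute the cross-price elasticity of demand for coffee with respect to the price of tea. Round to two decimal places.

0.85

%ΔQ_x = (4544 − 5439)/[(5439+4544)/2] = -895/4991.5 ≈ -0.1793.
%ΔP_y = (36.82 − 45.46)/[(45.46+36.82)/2] ≈ -0.2100.
E_xy = -0.1793/-0.2100 ≈ 0.85.
E_xy > 0, so coffee and tea are substitutes.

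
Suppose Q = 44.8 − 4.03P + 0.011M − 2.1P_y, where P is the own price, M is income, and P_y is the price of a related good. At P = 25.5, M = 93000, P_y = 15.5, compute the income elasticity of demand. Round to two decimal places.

First evaluate Q: 44.8 − 4.03(25.5) + 0.011(93000) − 2.1(15.5) = 44.8 − 102.765 + 1023 − 32.55 = 932.485.
∂Q/∂M = +0.011, so E_I = 0.011·(93000/932.485) ≈ 1.10.
E_I > 1: normal good (luxury).

1.10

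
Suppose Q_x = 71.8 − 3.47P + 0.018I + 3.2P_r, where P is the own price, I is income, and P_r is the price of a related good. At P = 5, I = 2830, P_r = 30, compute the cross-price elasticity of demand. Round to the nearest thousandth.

0.477

At the given point, Q_x = 71.8 − 3.47(5) + 0.018(2830) + 3.2(30) = 71.8 − 17.35 + 50.94 + 96 = 201.39.
∂Q_x/∂P_r = +3.2, so E_xy = 3.2·(30/201.39) ≈ 0.477.
E_xy > 0: the goods are substitutes.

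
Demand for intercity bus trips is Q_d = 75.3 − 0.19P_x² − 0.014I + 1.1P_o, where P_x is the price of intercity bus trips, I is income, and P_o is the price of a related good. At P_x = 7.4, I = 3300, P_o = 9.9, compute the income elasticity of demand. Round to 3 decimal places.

-1.562

Substituting, Q_d = 75.3 − 0.19(7.4)² − 0.014(3300) + 1.1(9.9) = 75.3 − 10.4044 − 46.2 + 10.89 = 29.5856.
∂Q_d/∂I = −0.014, so E_I = -0.014·(3300/29.5856) ≈ -1.562.
E_I < 0: inferior good.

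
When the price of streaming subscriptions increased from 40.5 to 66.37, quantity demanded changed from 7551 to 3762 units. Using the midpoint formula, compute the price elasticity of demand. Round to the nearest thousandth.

-1.384

%Δq = (3762 − 7551)/[(7551 + 3762)/2] = -3789/5656.5 ≈ -0.6698.
%Δp = (66.37 − 40.5)/[(40.5 + 66.37)/2] = 25.87/53.435 ≈ 0.4841.
Arc elasticity E = %Δq/%Δp ≈ -0.6698/0.4841 ≈ -1.384.
|E| > 1: demand is elastic over this range.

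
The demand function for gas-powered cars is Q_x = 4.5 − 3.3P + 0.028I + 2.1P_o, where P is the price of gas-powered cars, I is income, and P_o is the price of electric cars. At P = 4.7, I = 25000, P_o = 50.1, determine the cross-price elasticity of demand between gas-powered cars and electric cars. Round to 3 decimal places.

0.132

Q_x = 4.5 − 3.3(4.7) + 0.028(25000) + 2.1(50.1) = 4.5 − 15.51 + 700 + 105.21 = 794.2.
∂Q_x/∂P_o = +2.1, so E_xy = 2.1·(50.1/794.2) ≈ 0.132.
E_xy > 0: the goods are substitutes.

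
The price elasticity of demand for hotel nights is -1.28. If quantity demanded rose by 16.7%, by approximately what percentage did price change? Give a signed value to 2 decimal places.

%ΔQ ≈ E × %ΔP ⇒ %ΔP = %ΔQ / E = (16.7%)/(-1.28) ≈ -13.05%.

-13.05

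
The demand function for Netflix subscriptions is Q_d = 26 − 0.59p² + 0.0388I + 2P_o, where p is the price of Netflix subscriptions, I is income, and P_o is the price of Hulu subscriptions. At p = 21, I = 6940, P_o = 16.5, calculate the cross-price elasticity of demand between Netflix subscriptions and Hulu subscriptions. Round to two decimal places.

0.48

Q_d = 26 − 0.59(21)² + 0.0388(6940) + 2(16.5) = 26 − 260.19 + 269.272 + 33 = 68.082.
∂Q_d/∂P_o = +2, so E_xy = 2·(16.5/68.082) ≈ 0.48.
E_xy > 0: the goods are substitutes.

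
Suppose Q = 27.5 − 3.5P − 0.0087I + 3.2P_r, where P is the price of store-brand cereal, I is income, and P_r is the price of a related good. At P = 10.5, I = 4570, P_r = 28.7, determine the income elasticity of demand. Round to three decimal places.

At the given point, Q = 27.5 − 3.5(10.5) − 0.0087(4570) + 3.2(28.7) = 27.5 − 36.75 − 39.759 + 91.84 = 42.831.
∂Q/∂I = −0.0087, so E_I = -0.0087·(4570/42.831) ≈ -0.928.
E_I < 0: inferior good.

-0.928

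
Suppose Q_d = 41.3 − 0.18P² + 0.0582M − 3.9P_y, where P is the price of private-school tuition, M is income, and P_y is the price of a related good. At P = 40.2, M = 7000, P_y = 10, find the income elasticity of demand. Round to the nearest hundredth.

Q_d = 41.3 − 0.18(40.2)² + 0.0582(7000) − 3.9(10) = 41.3 − 290.8872 + 407.4 − 39 = 118.8128.
∂Q_d/∂M = +0.0582, so E_I = 0.0582·(7000/118.8128) ≈ 3.43.
E_I > 1: normal good (luxury).

3.43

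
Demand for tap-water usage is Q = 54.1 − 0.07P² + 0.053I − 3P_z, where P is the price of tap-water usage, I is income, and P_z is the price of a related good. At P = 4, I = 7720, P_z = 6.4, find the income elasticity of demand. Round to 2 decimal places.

First evaluate Q: 54.1 − 0.07(4)² + 0.053(7720) − 3(6.4) = 54.1 − 1.12 + 409.16 − 19.2 = 442.94.
∂Q/∂I = +0.053, so E_I = 0.053·(7720/442.94) ≈ 0.92.
E_I ∈ (0,1): normal good (necessity).

0.92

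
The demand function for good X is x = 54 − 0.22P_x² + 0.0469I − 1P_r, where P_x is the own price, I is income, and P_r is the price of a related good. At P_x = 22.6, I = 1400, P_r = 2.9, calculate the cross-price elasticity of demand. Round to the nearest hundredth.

-0.66

x = 54 − 0.22(22.6)² + 0.0469(1400) − 1(2.9) = 54 − 112.3672 + 65.66 − 2.9 = 4.3928.
∂x/∂P_r = −1, so E_xy = -1·(2.9/4.3928) ≈ -0.66.
E_xy < 0: the goods are complements.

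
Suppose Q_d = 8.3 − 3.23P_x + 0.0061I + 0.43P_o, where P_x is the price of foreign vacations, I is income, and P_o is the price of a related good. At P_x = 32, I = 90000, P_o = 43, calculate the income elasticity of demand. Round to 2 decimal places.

1.16

Substituting, Q_d = 8.3 − 3.23(32) + 0.0061(90000) + 0.43(43) = 8.3 − 103.36 + 549 + 18.49 = 472.43.
∂Q_d/∂I = +0.0061, so E_I = 0.0061·(90000/472.43) ≈ 1.16.
E_I > 1: normal good (luxury).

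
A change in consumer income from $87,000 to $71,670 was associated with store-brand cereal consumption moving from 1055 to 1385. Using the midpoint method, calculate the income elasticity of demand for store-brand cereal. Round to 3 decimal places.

%ΔQ = (1385 − 1055)/[(1055+1385)/2] = 330/1220 ≈ 0.2705.
%ΔI = (71,670 − 87,000)/[(87,000+71,670)/2] = -15330/79335 ≈ -0.1932.
E_I = %ΔQ/%ΔI ≈ -1.400.
E_I < 0: inferior good.

-1.400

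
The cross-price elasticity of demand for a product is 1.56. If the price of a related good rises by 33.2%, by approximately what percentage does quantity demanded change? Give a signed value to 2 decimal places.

%ΔQ ≈ E × %ΔP_y = (1.56) × (33.2%) ≈ 51.79%.

51.79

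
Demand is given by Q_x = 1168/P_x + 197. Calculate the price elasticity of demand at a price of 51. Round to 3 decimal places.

-0.104

At P_x = 51, Q_x = 219.902.
dQ_x/dP_x = −1168/P_x² = −0.4491.
Point elasticity E = (dQ_x/dP_x)·(P_x/Q_x) = -0.4491 × 51/219.902 ≈ -0.104.
|E| < 1, so demand is inelastic at this price.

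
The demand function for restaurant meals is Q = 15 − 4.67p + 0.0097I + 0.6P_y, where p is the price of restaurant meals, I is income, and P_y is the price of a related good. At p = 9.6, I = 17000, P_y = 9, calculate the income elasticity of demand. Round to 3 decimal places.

1.174

At the given point, Q = 15 − 4.67(9.6) + 0.0097(17000) + 0.6(9) = 15 − 44.832 + 164.9 + 5.4 = 140.468.
∂Q/∂I = +0.0097, so E_I = 0.0097·(17000/140.468) ≈ 1.174.
E_I > 1: normal good (luxury).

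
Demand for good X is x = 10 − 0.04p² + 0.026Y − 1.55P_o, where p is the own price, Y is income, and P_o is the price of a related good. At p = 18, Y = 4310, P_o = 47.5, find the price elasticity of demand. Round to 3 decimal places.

-0.731

At the given point, x = 10 − 0.04(18)² + 0.026(4310) − 1.55(47.5) = 10 − 12.96 + 112.06 − 73.625 = 35.475.
∂x/∂p = −2·0.04·p = -1.44, so E_p = -1.44·(18/35.475) ≈ -0.731.
|E_p| < 1: demand is inelastic.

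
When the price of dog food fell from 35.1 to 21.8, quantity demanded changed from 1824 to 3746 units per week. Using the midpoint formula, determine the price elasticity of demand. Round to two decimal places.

-1.48

%Δq = (3746 − 1824)/[(1824 + 3746)/2] = 1922/2785 ≈ 0.6901.
%ΔP = (21.8 − 35.1)/[(35.1 + 21.8)/2] = -13.3/28.45 ≈ -0.4675.
Arc elasticity E = %Δq/%ΔP ≈ 0.6901/-0.4675 ≈ -1.48.
|E| > 1: demand is elastic over this range.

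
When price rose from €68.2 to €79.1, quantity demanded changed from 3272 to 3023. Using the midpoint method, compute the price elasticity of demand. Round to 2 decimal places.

-0.53

%ΔQ = (3023 − 3272)/[(3272 + 3023)/2] = -249/3147.5 ≈ -0.0791.
%Δp = (79.1 − 68.2)/[(68.2 + 79.1)/2] = 10.9/73.65 ≈ 0.1480.
Arc elasticity E = %ΔQ/%Δp ≈ -0.0791/0.1480 ≈ -0.53.
|E| < 1: demand is inelastic over this range.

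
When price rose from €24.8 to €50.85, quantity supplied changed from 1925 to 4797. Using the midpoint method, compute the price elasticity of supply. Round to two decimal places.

%Δq = (4797 − 1925)/[(1925 + 4797)/2] = 2872/3361 ≈ 0.8545.
%Δp = (50.85 − 24.8)/[(24.8 + 50.85)/2] = 26.05/37.825 ≈ 0.6887.
Arc elasticity E = %Δq/%Δp ≈ 0.8545/0.6887 ≈ 1.24.
|E| > 1: supply is elastic over this range.

1.24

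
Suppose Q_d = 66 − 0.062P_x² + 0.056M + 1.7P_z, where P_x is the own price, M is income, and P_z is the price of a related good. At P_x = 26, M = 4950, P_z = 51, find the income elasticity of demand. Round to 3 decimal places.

First evaluate Q_d: 66 − 0.062(26)² + 0.056(4950) + 1.7(51) = 66 − 41.912 + 277.2 + 86.7 = 387.988.
∂Q_d/∂M = +0.056, so E_I = 0.056·(4950/387.988) ≈ 0.714.
E_I ∈ (0,1): normal good (necessity).

0.714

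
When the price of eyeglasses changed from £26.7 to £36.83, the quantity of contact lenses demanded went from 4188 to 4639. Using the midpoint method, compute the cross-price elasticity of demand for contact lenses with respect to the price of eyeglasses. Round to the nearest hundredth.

%ΔQ_x = (4639 − 4188)/[(4188+4639)/2] = 451/4413.5 ≈ 0.1022.
%ΔP_y = (36.83 − 26.7)/[(26.7+36.83)/2] ≈ 0.3189.
E_xy = 0.1022/0.3189 ≈ 0.32.
E_xy > 0, so contact lenses and eyeglasses are substitutes.

0.32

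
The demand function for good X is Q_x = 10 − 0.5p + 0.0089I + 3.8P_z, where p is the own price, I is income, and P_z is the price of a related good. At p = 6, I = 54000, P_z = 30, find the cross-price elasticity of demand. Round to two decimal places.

0.19

Q_x = 10 − 0.5(6) + 0.0089(54000) + 3.8(30) = 10 − 3 + 480.6 + 114 = 601.6.
∂Q_x/∂P_z = +3.8, so E_xy = 3.8·(30/601.6) ≈ 0.19.
E_xy > 0: the goods are substitutes.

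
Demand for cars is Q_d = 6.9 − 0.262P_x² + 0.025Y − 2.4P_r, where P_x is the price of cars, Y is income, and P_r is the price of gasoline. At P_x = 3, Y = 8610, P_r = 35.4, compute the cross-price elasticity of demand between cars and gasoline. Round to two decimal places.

-0.63

At the given point, Q_d = 6.9 − 0.262(3)² + 0.025(8610) − 2.4(35.4) = 6.9 − 2.358 + 215.25 − 84.96 = 134.832.
∂Q_d/∂P_r = −2.4, so E_xy = -2.4·(35.4/134.832) ≈ -0.63.
E_xy < 0: the goods are complements.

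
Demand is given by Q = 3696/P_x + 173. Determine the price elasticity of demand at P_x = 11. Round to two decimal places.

-0.66

At P_x = 11, Q = 509.
dQ/dP_x = −3696/P_x² = −30.5455.
Point elasticity E = (dQ/dP_x)·(P_x/Q) = -30.5455 × 11/509 ≈ -0.66.
|E| < 1, so demand is inelastic at this price.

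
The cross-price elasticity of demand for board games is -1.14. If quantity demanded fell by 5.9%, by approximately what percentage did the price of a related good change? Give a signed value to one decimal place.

%ΔQ ≈ E × %ΔP_y ⇒ %ΔP_y = %ΔQ / E = (-5.9%)/(-1.14) ≈ 5.2%.

5.2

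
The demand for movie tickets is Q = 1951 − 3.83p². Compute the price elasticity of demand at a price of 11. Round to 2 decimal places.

At p = 11, Q = 1487.57.
dQ/dp = −2·3.83·p = −84.26.
Point elasticity E = (dQ/dp)·(p/Q) = -84.26 × 11/1487.57 ≈ -0.62.
|E| < 1, so demand is inelastic at this price.

-0.62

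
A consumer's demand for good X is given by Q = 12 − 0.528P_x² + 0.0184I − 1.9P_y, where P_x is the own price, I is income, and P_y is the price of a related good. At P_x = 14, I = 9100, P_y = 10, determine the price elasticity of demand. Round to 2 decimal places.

-3.63

At the given point, Q = 12 − 0.528(14)² + 0.0184(9100) − 1.9(10) = 12 − 103.488 + 167.44 − 19 = 56.952.
∂Q/∂P_x = −2·0.528·P_x = -14.784, so E_p = -14.784·(14/56.952) ≈ -3.63.
|E_p| > 1: demand is elastic.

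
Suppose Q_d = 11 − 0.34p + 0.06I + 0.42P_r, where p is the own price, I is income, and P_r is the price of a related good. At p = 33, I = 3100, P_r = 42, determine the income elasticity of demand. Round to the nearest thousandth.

0.914

Substituting, Q_d = 11 − 0.34(33) + 0.06(3100) + 0.42(42) = 11 − 11.22 + 186 + 17.64 = 203.42.
∂Q_d/∂I = +0.06, so E_I = 0.06·(3100/203.42) ≈ 0.914.
E_I ∈ (0,1): normal good (necessity).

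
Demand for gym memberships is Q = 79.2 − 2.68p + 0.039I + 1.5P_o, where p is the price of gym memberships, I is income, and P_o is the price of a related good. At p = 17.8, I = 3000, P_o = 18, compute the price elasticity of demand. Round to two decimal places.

Substituting, Q = 79.2 − 2.68(17.8) + 0.039(3000) + 1.5(18) = 79.2 − 47.704 + 117 + 27 = 175.496.
∂Q/∂p = −2.68, so E_p = (−2.68)·(17.8/175.496) ≈ -0.27.
|E_p| < 1: demand is inelastic.

-0.27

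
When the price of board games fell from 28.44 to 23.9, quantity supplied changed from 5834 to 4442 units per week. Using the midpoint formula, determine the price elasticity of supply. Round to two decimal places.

1.56

%Δq = (4442 − 5834)/[(5834 + 4442)/2] = -1392/5138 ≈ -0.2709.
%Δp = (23.9 − 28.44)/[(28.44 + 23.9)/2] = -4.54/26.17 ≈ -0.1735.
Arc elasticity E = %Δq/%Δp ≈ -0.2709/-0.1735 ≈ 1.56.
|E| > 1: supply is elastic over this range.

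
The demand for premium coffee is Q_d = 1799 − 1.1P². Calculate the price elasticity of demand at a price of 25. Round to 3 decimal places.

-1.237

At P = 25, Q_d = 1111.5.
dQ_d/dP = −2·1.1·P = −55.
Point elasticity E = (dQ_d/dP)·(P/Q_d) = -55 × 25/1111.5 ≈ -1.237.
|E| > 1, so demand is elastic at this price.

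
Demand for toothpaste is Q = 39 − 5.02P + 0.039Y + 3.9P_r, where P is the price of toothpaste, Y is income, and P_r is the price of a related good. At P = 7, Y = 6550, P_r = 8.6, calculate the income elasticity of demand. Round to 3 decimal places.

0.872

Evaluating quantity at (P, Y, P_r) gives Q = 39 − 5.02(7) + 0.039(6550) + 3.9(8.6) = 39 − 35.14 + 255.45 + 33.54 = 292.85.
∂Q/∂Y = +0.039, so E_I = 0.039·(6550/292.85) ≈ 0.872.
E_I ∈ (0,1): normal good (necessity).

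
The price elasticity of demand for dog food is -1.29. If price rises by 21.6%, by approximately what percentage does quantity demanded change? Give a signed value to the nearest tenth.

-27.9

%ΔQ ≈ E × %ΔP = (-1.29) × (21.6%) ≈ -27.9%.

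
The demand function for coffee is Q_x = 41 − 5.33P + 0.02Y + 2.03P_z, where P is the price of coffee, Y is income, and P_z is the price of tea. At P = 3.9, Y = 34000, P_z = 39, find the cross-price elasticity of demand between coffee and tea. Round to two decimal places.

0.10

Evaluating quantity at (P, Y, P_z) gives Q_x = 41 − 5.33(3.9) + 0.02(34000) + 2.03(39) = 41 − 20.787 + 680 + 79.17 = 779.383.
∂Q_x/∂P_z = +2.03, so E_xy = 2.03·(39/779.383) ≈ 0.10.
E_xy > 0: the goods are substitutes.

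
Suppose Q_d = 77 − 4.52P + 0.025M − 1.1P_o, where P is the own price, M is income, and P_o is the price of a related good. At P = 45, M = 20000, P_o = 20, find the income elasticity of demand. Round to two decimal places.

Q_d = 77 − 4.52(45) + 0.025(20000) − 1.1(20) = 77 − 203.4 + 500 − 22 = 351.6.
∂Q_d/∂M = +0.025, so E_I = 0.025·(20000/351.6) ≈ 1.42.
E_I > 1: normal good (luxury).

1.42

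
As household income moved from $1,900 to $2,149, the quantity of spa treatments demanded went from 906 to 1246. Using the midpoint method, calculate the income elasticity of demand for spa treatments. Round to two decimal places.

2.57

%ΔQ = (1246 − 906)/[(906+1246)/2] = 340/1076 ≈ 0.3160.
%ΔM = (2,149 − 1,900)/[(1,900+2,149)/2] = 249/2024.5 ≈ 0.1230.
E_I = %ΔQ/%ΔM ≈ 2.57.
E_I > 1: normal good (luxury).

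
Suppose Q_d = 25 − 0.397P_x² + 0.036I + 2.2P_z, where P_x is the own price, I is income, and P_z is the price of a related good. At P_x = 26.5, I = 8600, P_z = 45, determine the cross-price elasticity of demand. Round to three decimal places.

0.640

Evaluating quantity at (P_x, I, P_z) gives Q_d = 25 − 0.397(26.5)² + 0.036(8600) + 2.2(45) = 25 − 278.7933 + 309.6 + 99 = 154.8068.
∂Q_d/∂P_z = +2.2, so E_xy = 2.2·(45/154.8068) ≈ 0.640.
E_xy > 0: the goods are substitutes.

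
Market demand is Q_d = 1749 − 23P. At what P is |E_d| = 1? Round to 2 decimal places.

38.02

For linear demand Q_d = a − bP, E = −bP/(a − bP). |E| = 1 ⇒ bP = a − bP ⇒ P = a/(2b).
P = 1749/(2·23) ≈ 38.02.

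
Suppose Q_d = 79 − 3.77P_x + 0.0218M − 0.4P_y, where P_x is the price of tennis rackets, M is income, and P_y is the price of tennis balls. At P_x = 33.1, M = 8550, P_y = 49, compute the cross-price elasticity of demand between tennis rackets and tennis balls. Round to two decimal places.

-0.16

First evaluate Q_d: 79 − 3.77(33.1) + 0.0218(8550) − 0.4(49) = 79 − 124.787 + 186.39 − 19.6 = 121.003.
∂Q_d/∂P_y = −0.4, so E_xy = -0.4·(49/121.003) ≈ -0.16.
E_xy < 0: the goods are complements.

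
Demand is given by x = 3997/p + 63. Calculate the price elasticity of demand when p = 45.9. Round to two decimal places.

At p = 45.9, x = 150.0806.
dx/dp = −3997/p² = −1.8972.
Point elasticity E = (dx/dp)·(p/x) = -1.8972 × 45.9/150.0806 ≈ -0.58.
|E| < 1, so demand is inelastic at this price.

-0.58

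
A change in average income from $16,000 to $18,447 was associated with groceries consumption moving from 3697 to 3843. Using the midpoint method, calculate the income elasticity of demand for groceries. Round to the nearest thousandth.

0.273

%ΔQ = (3843 − 3697)/[(3697+3843)/2] = 146/3770 ≈ 0.0387.
%ΔM = (18,447 − 16,000)/[(16,000+18,447)/2] = 2447/17223.5 ≈ 0.1421.
E_I = %ΔQ/%ΔM ≈ 0.273.
E_I ∈ (0,1): normal good (necessity).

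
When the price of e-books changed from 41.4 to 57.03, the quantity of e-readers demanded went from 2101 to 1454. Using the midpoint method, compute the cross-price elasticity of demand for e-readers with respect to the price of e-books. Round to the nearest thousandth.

-1.146

%ΔQ_x = (1454 − 2101)/[(2101+1454)/2] = -647/1777.5 ≈ -0.3640.
%ΔP_y = (57.03 − 41.4)/[(41.4+57.03)/2] ≈ 0.3176.
E_xy = -0.3640/0.3176 ≈ -1.146.
E_xy < 0, so e-readers and e-books are complements.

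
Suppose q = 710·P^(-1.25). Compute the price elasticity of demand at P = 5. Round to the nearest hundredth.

-1.25

For a Cobb–Douglas (constant-elasticity) form q = A·P^α·…, the elasticity with respect to P equals the exponent α at every point.
Here the exponent on P is -1.25, so the price elasticity of demand is -1.25.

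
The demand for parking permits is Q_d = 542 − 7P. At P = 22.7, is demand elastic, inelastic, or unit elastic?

inelastic

At P = 22.7, Q_d = 383.1.
dQ_d/dP = −7.
Point elasticity E = (dQ_d/dP)·(P/Q_d) = -7 × 22.7/383.1 ≈ -0.415.
|E| ≈ 0.415 < 1, so demand is inelastic.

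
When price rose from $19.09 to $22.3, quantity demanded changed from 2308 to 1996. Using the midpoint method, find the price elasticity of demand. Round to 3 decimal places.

-0.935

%Δq = (1996 − 2308)/[(2308 + 1996)/2] = -312/2152 ≈ -0.1450.
%Δp = (22.3 − 19.09)/[(19.09 + 22.3)/2] = 3.21/20.695 ≈ 0.1551.
Arc elasticity E = %Δq/%Δp ≈ -0.1450/0.1551 ≈ -0.935.
|E| < 1: demand is inelastic over this range.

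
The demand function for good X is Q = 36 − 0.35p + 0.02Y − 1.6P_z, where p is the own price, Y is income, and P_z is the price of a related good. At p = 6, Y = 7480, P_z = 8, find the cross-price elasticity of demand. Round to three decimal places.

First evaluate Q: 36 − 0.35(6) + 0.02(7480) − 1.6(8) = 36 − 2.1 + 149.6 − 12.8 = 170.7.
∂Q/∂P_z = −1.6, so E_xy = -1.6·(8/170.7) ≈ -0.075.
E_xy < 0: the goods are complements.

-0.075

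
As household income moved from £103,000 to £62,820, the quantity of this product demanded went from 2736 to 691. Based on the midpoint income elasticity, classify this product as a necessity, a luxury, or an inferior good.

luxury

%ΔQ = (691 − 2736)/[(2736+691)/2] = -2045/1713.5 ≈ -1.1935.
%ΔM = (62,820 − 103,000)/[(103,000+62,820)/2] = -40180/82910 ≈ -0.4846.
E_I = %ΔQ/%ΔM ≈ 2.463.
E_I > 1: normal good (luxury).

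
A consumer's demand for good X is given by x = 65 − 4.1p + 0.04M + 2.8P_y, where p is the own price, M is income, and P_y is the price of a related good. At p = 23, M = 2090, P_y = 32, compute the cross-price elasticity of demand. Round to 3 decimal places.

x = 65 − 4.1(23) + 0.04(2090) + 2.8(32) = 65 − 94.3 + 83.6 + 89.6 = 143.9.
∂x/∂P_y = +2.8, so E_xy = 2.8·(32/143.9) ≈ 0.623.
E_xy > 0: the goods are substitutes.

0.623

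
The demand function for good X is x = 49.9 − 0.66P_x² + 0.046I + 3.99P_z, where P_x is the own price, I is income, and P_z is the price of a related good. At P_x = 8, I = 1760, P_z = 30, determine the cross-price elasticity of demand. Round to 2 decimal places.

0.57

First evaluate x: 49.9 − 0.66(8)² + 0.046(1760) + 3.99(30) = 49.9 − 42.24 + 80.96 + 119.7 = 208.32.
∂x/∂P_z = +3.99, so E_xy = 3.99·(30/208.32) ≈ 0.57.
E_xy > 0: the goods are substitutes.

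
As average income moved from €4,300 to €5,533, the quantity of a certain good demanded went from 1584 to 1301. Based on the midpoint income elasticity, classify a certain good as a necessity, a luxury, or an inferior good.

%ΔQ = (1301 − 1584)/[(1584+1301)/2] = -283/1442.5 ≈ -0.1962.
%ΔY = (5,533 − 4,300)/[(4,300+5,533)/2] = 1233/4916.5 ≈ 0.2508.
E_I = %ΔQ/%ΔY ≈ -0.782.
E_I < 0: inferior good.

inferior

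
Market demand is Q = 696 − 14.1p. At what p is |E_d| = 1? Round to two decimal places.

For linear demand Q = a − bp, E = −bp/(a − bp). |E| = 1 ⇒ bp = a − bp ⇒ p = a/(2b).
p = 696/(2·14.1) ≈ 24.68.

24.68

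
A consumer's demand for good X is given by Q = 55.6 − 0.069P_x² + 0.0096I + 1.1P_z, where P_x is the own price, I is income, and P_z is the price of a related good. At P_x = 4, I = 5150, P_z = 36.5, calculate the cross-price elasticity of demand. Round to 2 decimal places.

0.28

First evaluate Q: 55.6 − 0.069(4)² + 0.0096(5150) + 1.1(36.5) = 55.6 − 1.104 + 49.44 + 40.15 = 144.086.
∂Q/∂P_z = +1.1, so E_xy = 1.1·(36.5/144.086) ≈ 0.28.
E_xy > 0: the goods are substitutes.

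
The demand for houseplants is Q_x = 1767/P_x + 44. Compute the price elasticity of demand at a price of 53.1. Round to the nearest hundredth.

-0.43

At P_x = 53.1, Q_x = 77.2768.
dQ_x/dP_x = −1767/P_x² = −0.6267.
Point elasticity E = (dQ_x/dP_x)·(P_x/Q_x) = -0.6267 × 53.1/77.2768 ≈ -0.43.
|E| < 1, so demand is inelastic at this price.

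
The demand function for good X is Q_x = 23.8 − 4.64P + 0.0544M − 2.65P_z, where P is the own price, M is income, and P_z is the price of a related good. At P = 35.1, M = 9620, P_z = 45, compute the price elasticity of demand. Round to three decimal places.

-0.615

Q_x = 23.8 − 4.64(35.1) + 0.0544(9620) − 2.65(45) = 23.8 − 162.864 + 523.328 − 119.25 = 265.014.
∂Q_x/∂P = −4.64, so E_p = (−4.64)·(35.1/265.014) ≈ -0.615.
|E_p| < 1: demand is inelastic.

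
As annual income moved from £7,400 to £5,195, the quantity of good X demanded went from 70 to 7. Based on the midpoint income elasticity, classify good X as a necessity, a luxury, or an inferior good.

luxury

%ΔQ = (7 − 70)/[(70+7)/2] = -63/38.5 ≈ -1.6364.
%ΔI = (5,195 − 7,400)/[(7,400+5,195)/2] = -2205/6297.5 ≈ -0.3501.
E_I = %ΔQ/%ΔI ≈ 4.673.
E_I > 1: normal good (luxury).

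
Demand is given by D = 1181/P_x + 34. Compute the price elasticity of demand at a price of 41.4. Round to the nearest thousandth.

-0.456

At P_x = 41.4, D = 62.5266.
dD/dP_x = −1181/P_x² = −0.689.
Point elasticity E = (dD/dP_x)·(P_x/D) = -0.689 × 41.4/62.5266 ≈ -0.456.
|E| < 1, so demand is inelastic at this price.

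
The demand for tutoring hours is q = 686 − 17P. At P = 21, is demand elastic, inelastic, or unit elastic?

elastic

At P = 21, q = 329.
dq/dP = −17.
Point elasticity E = (dq/dP)·(P/q) = -17 × 21/329 ≈ -1.085.
|E| ≈ 1.085 > 1, so demand is elastic.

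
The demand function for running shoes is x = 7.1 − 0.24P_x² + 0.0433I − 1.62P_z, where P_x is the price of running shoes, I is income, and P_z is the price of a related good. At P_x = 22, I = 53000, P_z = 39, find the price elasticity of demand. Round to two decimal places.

-0.11

Evaluating quantity at (P_x, I, P_z) gives x = 7.1 − 0.24(22)² + 0.0433(53000) − 1.62(39) = 7.1 − 116.16 + 2294.9 − 63.18 = 2122.66.
∂x/∂P_x = −2·0.24·P_x = -10.56, so E_p = -10.56·(22/2122.66) ≈ -0.11.
|E_p| < 1: demand is inelastic.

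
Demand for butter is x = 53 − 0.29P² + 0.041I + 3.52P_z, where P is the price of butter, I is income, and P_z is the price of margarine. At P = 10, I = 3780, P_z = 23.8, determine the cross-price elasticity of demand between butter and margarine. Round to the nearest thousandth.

0.319

x = 53 − 0.29(10)² + 0.041(3780) + 3.52(23.8) = 53 − 29 + 154.98 + 83.776 = 262.756.
∂x/∂P_z = +3.52, so E_xy = 3.52·(23.8/262.756) ≈ 0.319.
E_xy > 0: the goods are substitutes.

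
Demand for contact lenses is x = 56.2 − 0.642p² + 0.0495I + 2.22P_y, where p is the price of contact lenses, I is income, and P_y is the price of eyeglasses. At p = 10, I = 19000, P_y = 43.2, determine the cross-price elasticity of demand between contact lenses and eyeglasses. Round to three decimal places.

0.093

Substituting, x = 56.2 − 0.642(10)² + 0.0495(19000) + 2.22(43.2) = 56.2 − 64.2 + 940.5 + 95.904 = 1028.404.
∂x/∂P_y = +2.22, so E_xy = 2.22·(43.2/1028.404) ≈ 0.093.
E_xy > 0: the goods are substitutes.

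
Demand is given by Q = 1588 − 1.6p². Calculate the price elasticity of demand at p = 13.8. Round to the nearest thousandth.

At p = 13.8, Q = 1283.296.
dQ/dp = −2·1.6·p = −44.16.
Point elasticity E = (dQ/dp)·(p/Q) = -44.16 × 13.8/1283.296 ≈ -0.475.
|E| < 1, so demand is inelastic at this price.

-0.475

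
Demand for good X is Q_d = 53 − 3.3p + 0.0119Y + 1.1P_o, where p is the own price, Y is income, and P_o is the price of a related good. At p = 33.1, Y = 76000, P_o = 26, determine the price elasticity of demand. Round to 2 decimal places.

-0.12

Substituting, Q_d = 53 − 3.3(33.1) + 0.0119(76000) + 1.1(26) = 53 − 109.23 + 904.4 + 28.6 = 876.77.
∂Q_d/∂p = −3.3, so E_p = (−3.3)·(33.1/876.77) ≈ -0.12.
|E_p| < 1: demand is inelastic.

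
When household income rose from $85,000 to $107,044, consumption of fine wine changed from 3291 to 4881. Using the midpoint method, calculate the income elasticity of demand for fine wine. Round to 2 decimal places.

%ΔQ = (4881 − 3291)/[(3291+4881)/2] = 1590/4086 ≈ 0.3891.
%ΔI = (107,044 − 85,000)/[(85,000+107,044)/2] = 22044/96022 ≈ 0.2296.
E_I = %ΔQ/%ΔI ≈ 1.70.
E_I > 1: normal good (luxury).

1.70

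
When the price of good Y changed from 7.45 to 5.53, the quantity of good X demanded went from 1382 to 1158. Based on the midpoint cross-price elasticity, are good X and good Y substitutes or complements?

substitutes

%ΔQ_x = (1158 − 1382)/[(1382+1158)/2] = -224/1270 ≈ -0.1764.
%ΔP_y = (5.53 − 7.45)/[(7.45+5.53)/2] ≈ -0.2958.
E_xy = -0.1764/-0.2958 ≈ 0.596.
E_xy > 0, so the goods are substitutes.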